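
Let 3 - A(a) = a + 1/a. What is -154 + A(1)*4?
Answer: -150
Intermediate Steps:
A(a) = 3 - a - 1/a (A(a) = 3 - (a + 1/a) = 3 + (-a - 1/a) = 3 - a - 1/a)
-154 + A(1)*4 = -154 + (3 - 1*1 - 1/1)*4 = -154 + (3 - 1 - 1*1)*4 = -154 + (3 - 1 - 1)*4 = -154 + 1*4 = -154 + 4 = -150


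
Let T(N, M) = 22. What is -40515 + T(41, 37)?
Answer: -40493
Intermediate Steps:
-40515 + T(41, 37) = -40515 + 22 = -40493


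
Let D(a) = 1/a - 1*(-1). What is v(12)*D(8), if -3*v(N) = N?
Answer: -9/2 ≈ -4.5000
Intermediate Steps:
v(N) = -N/3
D(a) = 1 + 1/a (D(a) = 1/a + 1 = 1 + 1/a)
v(12)*D(8) = (-1/3*12)*((1 + 8)/8) = -9/2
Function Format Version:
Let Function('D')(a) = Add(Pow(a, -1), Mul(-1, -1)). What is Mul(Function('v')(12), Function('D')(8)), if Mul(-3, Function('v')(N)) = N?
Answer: Rational(-9, 2) ≈ -4.5000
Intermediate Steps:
Function('v')(N) = Mul(Rational(-1, 3), N)
Function('D')(a) = Add(1, Pow(a, -1)) (Function('D')(a) = Add(Pow(a, -1), 1) = Add(1, Pow(a, -1)))
Mul(Function('v')(12), Function('D')(8)) = Mul(Mul(Rational(-1, 3), 12), Mul(Pow(8, -1), Add(1, 8))) = Mul(-4, Mul(Rational(1, 8), 9)) = Mul(-4, Rational(9, 8)) = Rational(-9, 2)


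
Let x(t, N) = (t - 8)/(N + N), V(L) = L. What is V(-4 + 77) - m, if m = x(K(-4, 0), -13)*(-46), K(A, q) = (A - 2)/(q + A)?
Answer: 169/2 ≈ 84.500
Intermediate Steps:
K(A, q) = (-2 + A)/(A + q)
x(t, N) = (-8 + t)/(2*N) (x(t, N) = (-8 + t)/((2*N)) = (-8 + t)*(1/(2*N)) = (-8 + t)/(2*N))
m = -23/2 (m = ((½)*(-8 + (-2 - 4)/(-4 + 0))/(-13))*(-46) = ((½)*(-1/13)*(-8 - 6/(-4)))*(-46) = ((½)*(-1/13)*(-8 - ¼*(-6)))*(-46) = ((½)*(-1/13)*(-8 + 3/2))*(-46) = ((½)*(-1/13)*(-13/2))*(-46) = (¼)*(-46) = -23/2 ≈ -11.500)
V(-4 + 77) - m = (-4 + 77) - 1*(-23/2) = 73 + 23/2 = 169/2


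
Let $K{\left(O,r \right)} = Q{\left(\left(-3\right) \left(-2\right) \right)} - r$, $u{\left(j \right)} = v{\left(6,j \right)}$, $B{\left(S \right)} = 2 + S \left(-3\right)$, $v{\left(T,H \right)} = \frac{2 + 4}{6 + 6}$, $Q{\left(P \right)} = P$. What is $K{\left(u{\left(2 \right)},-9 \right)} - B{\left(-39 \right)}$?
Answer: $-104$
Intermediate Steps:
$v{\left(T,H \right)} = \frac{1}{2}$ ($v{\left(T,H \right)} = \frac{6}{12} = 6 \cdot \frac{1}{12} = \frac{1}{2}$)
$B{\left(S \right)} = 2 - 3 S$
$u{\left(j \right)} = \frac{1}{2}$
$K{\left(O,r \right)} = 6 - r$ ($K{\left(O,r \right)} = \left(-3\right) \left(-2\right) - r = 6 - r$)
$K{\left(u{\left(2 \right)},-9 \right)} - B{\left(-39 \right)} = \left(6 - -9\right) - \left(2 - -117\right) = \left(6 + 9\right) - \left(2 + 117\right) = 15 - 119 = -104$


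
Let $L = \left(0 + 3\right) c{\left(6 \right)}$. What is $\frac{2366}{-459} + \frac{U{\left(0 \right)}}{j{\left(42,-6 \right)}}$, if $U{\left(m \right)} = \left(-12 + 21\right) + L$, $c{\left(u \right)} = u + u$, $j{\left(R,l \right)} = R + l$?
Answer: $- \frac{7169}{1836} \approx -3.9047$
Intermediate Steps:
$c{\left(u \right)} = 2 u$
$L = 36$ ($L = \left(0 + 3\right) 2 \cdot 6 = 3 \cdot 12 = 36$)
$U{\left(m \right)} = 45$ ($U{\left(m \right)} = \left(-12 + 21\right) + 36 = 9 + 36 = 45$)
$\frac{2366}{-459} + \frac{U{\left(0 \right)}}{j{\left(42,-6 \right)}} = \frac{2366}{-459} + \frac{45}{42 - 6} = 2366 \left(- \frac{1}{459}\right) + \frac{45}{36} = - \frac{2366}{459} + 45 \cdot \frac{1}{36} = - \frac{2366}{459} + \frac{5}{4} = - \frac{7169}{1836}$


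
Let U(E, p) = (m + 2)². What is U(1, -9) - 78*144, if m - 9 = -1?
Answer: -11132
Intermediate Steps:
m = 8 (m = 9 - 1 = 8)
U(E, p) = 100 (U(E, p) = (8 + 2)² = 10² = 100)
U(1, -9) - 78*144 = 100 - 78*144 = 100 - 11232 = -11132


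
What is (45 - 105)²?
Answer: 3600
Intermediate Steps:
(45 - 105)² = (-60)² = 3600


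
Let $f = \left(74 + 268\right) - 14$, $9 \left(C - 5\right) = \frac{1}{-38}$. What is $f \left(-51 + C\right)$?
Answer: $- \frac{2580212}{171} \approx -15089.0$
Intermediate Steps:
$C = \frac{1709}{342}$ ($C = 5 + \frac{1}{9 \left(-38\right)} = 5 + \frac{1}{9} \left(- \frac{1}{38}\right) = 5 - \frac{1}{342} = \frac{1709}{342} \approx 4.9971$)
$f = 328$ ($f = 342 - 14 = 328$)
$f \left(-51 + C\right) = 328 \left(-51 + \frac{1709}{342}\right) = 328 \left(- \frac{15733}{342}\right) = - \frac{2580212}{171}$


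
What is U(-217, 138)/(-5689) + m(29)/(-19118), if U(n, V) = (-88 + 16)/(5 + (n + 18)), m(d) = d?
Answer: -16691405/10549943294 ≈ -0.0015821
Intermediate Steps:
U(n, V) = -72/(23 + n) (U(n, V) = -72/(5 + (18 + n)) = -72/(23 + n))
U(-217, 138)/(-5689) + m(29)/(-19118) = -72/(23 - 217)/(-5689) + 29/(-19118) = -72/(-194)*(-1/5689) + 29*(-1/19118) = -72*(-1/194)*(-1/5689) - 29/19118 = (36/97)*(-1/5689) - 29/19118 = -36/551833 - 29/19118 = -16691405/10549943294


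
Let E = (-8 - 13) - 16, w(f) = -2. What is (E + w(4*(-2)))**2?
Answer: 1521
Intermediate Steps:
E = -37 (E = -21 - 16 = -37)
(E + w(4*(-2)))**2 = (-37 - 2)**2 = (-39)**2 = 1521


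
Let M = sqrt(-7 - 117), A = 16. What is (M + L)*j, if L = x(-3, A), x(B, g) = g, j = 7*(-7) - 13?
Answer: -992 - 124*I*sqrt(31) ≈ -992.0 - 690.4*I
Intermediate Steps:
M = 2*I*sqrt(31) (M = sqrt(-124) = 2*I*sqrt(31) ≈ 11.136*I)
j = -62 (j = -49 - 13 = -62)
L = 16
(M + L)*j = (2*I*sqrt(31) + 16)*(-62) = (16 + 2*I*sqrt(31))*(-62) = -992 - 124*I*sqrt(31)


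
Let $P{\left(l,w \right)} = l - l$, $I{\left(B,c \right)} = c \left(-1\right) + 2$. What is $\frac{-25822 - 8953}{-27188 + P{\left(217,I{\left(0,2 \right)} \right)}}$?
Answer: $\frac{34775}{27188} \approx 1.2791$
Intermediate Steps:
$I{\left(B,c \right)} = 2 - c$ ($I{\left(B,c \right)} = - c + 2 = 2 - c$)
$P{\left(l,w \right)} = 0$
$\frac{-25822 - 8953}{-27188 + P{\left(217,I{\left(0,2 \right)} \right)}} = \frac{-25822 - 8953}{-27188 + 0} = - \frac{34775}{-27188} = \left(-34775\right) \left(- \frac{1}{27188}\right) = \frac{34775}{27188}$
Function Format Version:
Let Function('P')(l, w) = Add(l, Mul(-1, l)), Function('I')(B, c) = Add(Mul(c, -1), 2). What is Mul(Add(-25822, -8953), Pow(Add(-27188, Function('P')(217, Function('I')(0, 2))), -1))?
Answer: Rational(34775, 27188) ≈ 1.2791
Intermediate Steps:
Function('I')(B, c) = Add(2, Mul(-1, c)) (Function('I')(B, c) = Add(Mul(-1, c), 2) = Add(2, Mul(-1, c)))
Function('P')(l, w) = 0
Mul(Add(-25822, -8953), Pow(Add(-27188, Function('P')(217, Function('I')(0, 2))), -1)) = Mul(Add(-25822, -8953), Pow(Add(-27188, 0), -1)) = Mul(-34775, Pow(-27188, -1)) = Mul(-34775, Rational(-1, 27188)) = Rational(34775, 27188)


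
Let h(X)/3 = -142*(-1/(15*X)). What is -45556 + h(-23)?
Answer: -5239082/115 ≈ -45557.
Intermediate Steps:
h(X) = 142/(5*X) (h(X) = 3*(-142*(-1/(15*X))) = 3*(-(-142)/(15*X)) = 3*(142/(15*X)) = 142/(5*X))
-45556 + h(-23) = -45556 + (142/5)/(-23) = -45556 + (142/5)*(-1/23) = -45556 - 142/115 = -5239082/115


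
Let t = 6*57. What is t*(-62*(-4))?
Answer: 84816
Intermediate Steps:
t = 342
t*(-62*(-4)) = 342*(-62*(-4)) = 342*248 = 84816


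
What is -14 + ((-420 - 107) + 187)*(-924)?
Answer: 314146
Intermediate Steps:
-14 + ((-420 - 107) + 187)*(-924) = -14 + (-527 + 187)*(-924) = -14 - 340*(-924) = -14 + 314160 = 314146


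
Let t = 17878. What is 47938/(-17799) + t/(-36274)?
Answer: -146936681/46117209 ≈ -3.1862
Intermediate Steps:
47938/(-17799) + t/(-36274) = 47938/(-17799) + 17878/(-36274) = 47938*(-1/17799) + 17878*(-1/36274) = -47938/17799 - 1277/2591 = -146936681/46117209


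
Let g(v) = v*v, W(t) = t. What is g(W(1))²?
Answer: 1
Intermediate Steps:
g(v) = v²
g(W(1))² = (1²)² = 1² = 1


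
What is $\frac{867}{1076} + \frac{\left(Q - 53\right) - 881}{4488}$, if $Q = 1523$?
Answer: $\frac{1131215}{1207272} \approx 0.937$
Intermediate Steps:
$\frac{867}{1076} + \frac{\left(Q - 53\right) - 881}{4488} = \frac{867}{1076} + \frac{\left(1523 - 53\right) - 881}{4488} = 867 \cdot \frac{1}{1076} + \left(1470 - 881\right) \frac{1}{4488} = \frac{867}{1076} + 589 \cdot \frac{1}{4488} = \frac{867}{1076} + \frac{589}{4488} = \frac{1131215}{1207272}$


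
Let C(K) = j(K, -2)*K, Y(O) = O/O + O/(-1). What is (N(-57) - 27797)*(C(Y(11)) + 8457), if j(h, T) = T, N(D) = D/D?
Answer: -235626692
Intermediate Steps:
N(D) = 1
Y(O) = 1 - O (Y(O) = 1 + O*(-1) = 1 - O)
C(K) = -2*K
(N(-57) - 27797)*(C(Y(11)) + 8457) = (1 - 27797)*(-2*(1 - 1*11) + 8457) = -27796*(-2*(1 - 11) + 8457) = -27796*(-2*(-10) + 8457) = -27796*(20 + 8457) = -27796*8477 = -235626692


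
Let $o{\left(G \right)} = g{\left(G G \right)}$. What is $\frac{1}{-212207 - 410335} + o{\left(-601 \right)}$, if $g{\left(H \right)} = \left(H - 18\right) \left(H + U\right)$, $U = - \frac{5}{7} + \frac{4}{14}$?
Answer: $\frac{568515652447431137}{4357794} \approx 1.3046 \cdot 10^{11}$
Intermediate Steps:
$U = - \frac{3}{7}$ ($U = \left(-5\right) \frac{1}{7} + 4 \cdot \frac{1}{14} = - \frac{5}{7} + \frac{2}{7} = - \frac{3}{7} \approx -0.42857$)
$g{\left(H \right)} = \left(-18 + H\right) \left(- \frac{3}{7} + H\right)$ ($g{\left(H \right)} = \left(H - 18\right) \left(H - \frac{3}{7}\right) = \left(-18 + H\right) \left(- \frac{3}{7} + H\right)$)
$o{\left(G \right)} = \frac{54}{7} + G^{4} - \frac{129 G^{2}}{7}$ ($o{\left(G \right)} = \frac{54}{7} + \left(G G\right)^{2} - \frac{129 G G}{7} = \frac{54}{7} + \left(G^{2}\right)^{2} - \frac{129 G^{2}}{7} = \frac{54}{7} + G^{4} - \frac{129 G^{2}}{7}$)
$\frac{1}{-212207 - 410335} + o{\left(-601 \right)} = \frac{1}{-212207 - 410335} + \left(\frac{54}{7} + \left(-601\right)^{4} - \frac{129 \left(-601\right)^{2}}{7}\right) = \frac{1}{-622542} + \left(\frac{54}{7} + 130466162401 - \frac{46594929}{7}\right) = - \frac{1}{622542} + \left(\frac{54}{7} + 130466162401 - \frac{46594929}{7}\right) = - \frac{1}{622542} + \frac{913216541932}{7} = \frac{568515652447431137}{4357794}$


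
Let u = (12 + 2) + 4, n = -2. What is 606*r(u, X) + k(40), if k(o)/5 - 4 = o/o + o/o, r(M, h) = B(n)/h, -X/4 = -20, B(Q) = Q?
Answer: 297/20 ≈ 14.850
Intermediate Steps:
X = 80 (X = -4*(-20) = 80)
u = 18 (u = 14 + 4 = 18)
r(M, h) = -2/h
k(o) = 30 (k(o) = 20 + 5*(o/o + o/o) = 20 + 5*(1 + 1) = 20 + 5*2 = 20 + 10 = 30)
606*r(u, X) + k(40) = 606*(-2/80) + 30 = 606*(-2*1/80) + 30 = 606*(-1/40) + 30 = -303/20 + 30 = 297/20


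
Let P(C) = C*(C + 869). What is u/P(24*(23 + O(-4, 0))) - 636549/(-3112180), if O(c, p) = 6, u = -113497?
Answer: 3401315393/33899109432 ≈ 0.10034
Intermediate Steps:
P(C) = C*(869 + C)
u/P(24*(23 + O(-4, 0))) - 636549/(-3112180) = -113497*1/(24*(23 + 6)*(869 + 24*(23 + 6))) - 636549/(-3112180) = -113497*1/(696*(869 + 24*29)) - 636549*(-1/3112180) = -113497*1/(696*(869 + 696)) + 636549/3112180 = -113497/(696*1565) + 636549/3112180 = -113497/1089240 + 636549/3112180 = 3401315393/33899109432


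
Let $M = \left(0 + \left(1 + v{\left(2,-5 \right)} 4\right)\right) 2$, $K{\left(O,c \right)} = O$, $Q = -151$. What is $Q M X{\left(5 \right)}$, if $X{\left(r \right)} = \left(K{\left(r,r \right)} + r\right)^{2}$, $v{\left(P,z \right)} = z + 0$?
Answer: $573800$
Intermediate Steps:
$v{\left(P,z \right)} = z$
$X{\left(r \right)} = 4 r^{2}$ ($X{\left(r \right)} = \left(r + r\right)^{2} = \left(2 r\right)^{2} = 4 r^{2}$)
$M = -38$ ($M = \left(0 + \left(1 - 20\right)\right) 2 = \left(0 - 19\right) 2 = \left(-19\right) 2 = -38$)
$Q M X{\left(5 \right)} = - 151 \left(- 38 \cdot 4 \cdot 5^{2}\right) = - 151 \left(- 38 \cdot 4 \cdot 25\right) = - 151 \left(\left(-38\right) 100\right) = \left(-151\right) \left(-3800\right) = 573800$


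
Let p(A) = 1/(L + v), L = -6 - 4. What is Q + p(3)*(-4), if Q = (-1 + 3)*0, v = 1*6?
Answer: 1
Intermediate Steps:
L = -10
v = 6
p(A) = -1/4 (p(A) = 1/(-10 + 6) = 1/(-4) = -1/4)
Q = 0 (Q = 2*0 = 0)
Q + p(3)*(-4) = 0 - 1/4*(-4) = 0 + 1 = 1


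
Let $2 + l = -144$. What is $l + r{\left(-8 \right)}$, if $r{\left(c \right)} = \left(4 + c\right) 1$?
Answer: $-150$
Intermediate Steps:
$l = -146$ ($l = -2 - 144 = -146$)
$r{\left(c \right)} = 4 + c$
$l + r{\left(-8 \right)} = -146 + \left(4 - 8\right) = -146 - 4 = -150$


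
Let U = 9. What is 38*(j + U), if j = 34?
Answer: 1634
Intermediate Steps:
38*(j + U) = 38*(34 + 9) = 38*43 = 1634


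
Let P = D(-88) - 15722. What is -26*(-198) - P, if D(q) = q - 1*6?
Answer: 20964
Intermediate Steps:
D(q) = -6 + q (D(q) = q - 6 = -6 + q)
P = -15816 (P = (-6 - 88) - 15722 = -94 - 15722 = -15816)
-26*(-198) - P = -26*(-198) - 1*(-15816) = 5148 + 15816 = 20964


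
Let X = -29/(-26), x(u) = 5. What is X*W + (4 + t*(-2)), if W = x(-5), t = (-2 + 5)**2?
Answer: -219/26 ≈ -8.4231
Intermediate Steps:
t = 9 (t = 3**2 = 9)
W = 5
X = 29/26 (X = -29*(-1/26) = 29/26 ≈ 1.1154)
X*W + (4 + t*(-2)) = (29/26)*5 + (4 + 9*(-2)) = 145/26 + (4 - 18) = 145/26 - 14 = -219/26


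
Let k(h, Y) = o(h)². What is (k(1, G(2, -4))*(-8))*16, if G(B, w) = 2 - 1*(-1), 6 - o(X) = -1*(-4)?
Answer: -512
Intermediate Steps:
o(X) = 2 (o(X) = 6 - (-1)*(-4) = 6 - 1*4 = 6 - 4 = 2)
G(B, w) = 3 (G(B, w) = 2 + 1 = 3)
k(h, Y) = 4 (k(h, Y) = 2² = 4)
(k(1, G(2, -4))*(-8))*16 = (4*(-8))*16 = -32*16 = -512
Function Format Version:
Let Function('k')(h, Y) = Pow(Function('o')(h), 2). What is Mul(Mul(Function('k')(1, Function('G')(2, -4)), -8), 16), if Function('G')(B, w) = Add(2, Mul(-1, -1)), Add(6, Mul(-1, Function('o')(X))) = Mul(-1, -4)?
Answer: -512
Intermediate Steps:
Function('o')(X) = 2 (Function('o')(X) = Add(6, Mul(-1, Mul(-1, -4))) = Add(6, Mul(-1, 4)) = Add(6, -4) = 2)
Function('G')(B, w) = 3 (Function('G')(B, w) = Add(2, 1) = 3)
Function('k')(h, Y) = 4 (Function('k')(h, Y) = Pow(2, 2) = 4)
Mul(Mul(Function('k')(1, Function('G')(2, -4)), -8), 16) = Mul(Mul(4, -8), 16) = Mul(-32, 16) = -512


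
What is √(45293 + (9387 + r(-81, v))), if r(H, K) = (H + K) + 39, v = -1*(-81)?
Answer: √54719 ≈ 233.92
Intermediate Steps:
v = 81
r(H, K) = 39 + H + K
√(45293 + (9387 + r(-81, v))) = √(45293 + (9387 + (39 - 81 + 81))) = √(45293 + (9387 + 39)) = √(45293 + 9426) = √54719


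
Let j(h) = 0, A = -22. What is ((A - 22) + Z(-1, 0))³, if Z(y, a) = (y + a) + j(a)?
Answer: -91125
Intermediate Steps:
Z(y, a) = a + y (Z(y, a) = (y + a) + 0 = (a + y) + 0 = a + y)
((A - 22) + Z(-1, 0))³ = ((-22 - 22) + (0 - 1))³ = (-44 - 1)³ = (-45)³ = -91125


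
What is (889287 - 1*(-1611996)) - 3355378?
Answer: -854095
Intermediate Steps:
(889287 - 1*(-1611996)) - 3355378 = (889287 + 1611996) - 3355378 = 2501283 - 3355378 = -854095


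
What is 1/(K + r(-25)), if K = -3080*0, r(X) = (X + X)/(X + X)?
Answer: 1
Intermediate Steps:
r(X) = 1 (r(X) = (2*X)/((2*X)) = (2*X)*(1/(2*X)) = 1)
K = 0
1/(K + r(-25)) = 1/(0 + 1) = 1/1 = 1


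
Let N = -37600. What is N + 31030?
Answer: -6570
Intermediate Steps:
N + 31030 = -37600 + 31030 = -6570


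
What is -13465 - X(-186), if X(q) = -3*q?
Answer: -14023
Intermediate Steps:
-13465 - X(-186) = -13465 - (-3)*(-186) = -13465 - 1*558 = -13465 - 558 = -14023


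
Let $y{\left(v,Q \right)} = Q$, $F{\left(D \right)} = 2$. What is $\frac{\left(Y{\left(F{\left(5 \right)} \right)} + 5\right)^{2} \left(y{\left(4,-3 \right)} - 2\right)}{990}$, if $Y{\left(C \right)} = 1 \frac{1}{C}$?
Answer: $- \frac{11}{72} \approx -0.15278$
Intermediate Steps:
$Y{\left(C \right)} = \frac{1}{C}$
$\frac{\left(Y{\left(F{\left(5 \right)} \right)} + 5\right)^{2} \left(y{\left(4,-3 \right)} - 2\right)}{990} = \frac{\left(\frac{1}{2} + 5\right)^{2} \left(-3 - 2\right)}{990} = \left(\frac{1}{2} + 5\right)^{2} \left(-5\right) \frac{1}{990} = \left(\frac{11}{2}\right)^{2} \left(-5\right) \frac{1}{990} = \frac{121}{4} \left(-5\right) \frac{1}{990} = \left(- \frac{605}{4}\right) \frac{1}{990} = - \frac{11}{72}$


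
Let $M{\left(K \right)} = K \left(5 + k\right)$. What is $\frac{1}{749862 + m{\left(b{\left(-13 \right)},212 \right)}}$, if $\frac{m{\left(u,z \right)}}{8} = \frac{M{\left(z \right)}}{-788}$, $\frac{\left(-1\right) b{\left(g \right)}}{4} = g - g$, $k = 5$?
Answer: $\frac{197}{147718574} \approx 1.3336 \cdot 10^{-6}$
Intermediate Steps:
$M{\left(K \right)} = 10 K$ ($M{\left(K \right)} = K \left(5 + 5\right) = K 10 = 10 K$)
$b{\left(g \right)} = 0$ ($b{\left(g \right)} = - 4 \left(g - g\right) = \left(-4\right) 0 = 0$)
$m{\left(u,z \right)} = - \frac{20 z}{197}$ ($m{\left(u,z \right)} = 8 \frac{10 z}{-788} = 8 \cdot 10 z \left(- \frac{1}{788}\right) = 8 \left(- \frac{5 z}{394}\right) = - \frac{20 z}{197}$)
$\frac{1}{749862 + m{\left(b{\left(-13 \right)},212 \right)}} = \frac{1}{749862 - \frac{4240}{197}} = \frac{1}{\frac{147718574}{197}} = \frac{197}{147718574}$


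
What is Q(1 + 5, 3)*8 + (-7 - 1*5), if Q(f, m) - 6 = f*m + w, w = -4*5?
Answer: 20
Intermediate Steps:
w = -20
Q(f, m) = -14 + f*m (Q(f, m) = 6 + (f*m - 20) = 6 + (-20 + f*m) = -14 + f*m)
Q(1 + 5, 3)*8 + (-7 - 1*5) = (-14 + (1 + 5)*3)*8 + (-7 - 1*5) = (-14 + 6*3)*8 + (-7 - 5) = (-14 + 18)*8 - 12 = 4*8 - 12 = 32 - 12 = 20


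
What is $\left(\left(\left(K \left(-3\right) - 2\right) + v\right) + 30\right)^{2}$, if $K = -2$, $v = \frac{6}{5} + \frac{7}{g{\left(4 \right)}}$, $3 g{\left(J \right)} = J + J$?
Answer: $\frac{2289169}{1600} \approx 1430.7$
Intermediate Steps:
$g{\left(J \right)} = \frac{2 J}{3}$ ($g{\left(J \right)} = \frac{J + J}{3} = \frac{2 J}{3}$)
$v = \frac{153}{40}$ ($v = \frac{6}{5} + \frac{7}{\frac{2}{3} \cdot 4} = 6 \cdot \frac{1}{5} + \frac{7}{\frac{8}{3}} = \frac{6}{5} + 7 \cdot \frac{3}{8} = \frac{6}{5} + \frac{21}{8} = \frac{153}{40} \approx 3.825$)
$\left(\left(\left(K \left(-3\right) - 2\right) + v\right) + 30\right)^{2} = \left(\left(\left(\left(-2\right) \left(-3\right) - 2\right) + \frac{153}{40}\right) + 30\right)^{2} = \left(\left(\left(6 - 2\right) + \frac{153}{40}\right) + 30\right)^{2} = \left(\left(4 + \frac{153}{40}\right) + 30\right)^{2} = \left(\frac{313}{40} + 30\right)^{2} = \left(\frac{1513}{40}\right)^{2} = \frac{2289169}{1600}$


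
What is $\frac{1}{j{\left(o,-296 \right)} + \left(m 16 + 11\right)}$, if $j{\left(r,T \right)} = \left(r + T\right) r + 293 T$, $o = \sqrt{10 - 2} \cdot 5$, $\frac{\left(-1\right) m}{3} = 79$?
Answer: $- \frac{90309}{8138192281} + \frac{2960 \sqrt{2}}{8138192281} \approx -1.0583 \cdot 10^{-5}$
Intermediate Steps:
$m = -237$ ($m = \left(-3\right) 79 = -237$)
$o = 10 \sqrt{2}$ ($o = \sqrt{8} \cdot 5 = 2 \sqrt{2} \cdot 5 = 10 \sqrt{2} \approx 14.142$)
$j{\left(r,T \right)} = 293 T + r \left(T + r\right)$ ($j{\left(r,T \right)} = \left(T + r\right) r + 293 T = r \left(T + r\right) + 293 T = 293 T + r \left(T + r\right)$)
$\frac{1}{j{\left(o,-296 \right)} + \left(m 16 + 11\right)} = \frac{1}{\left(\left(10 \sqrt{2}\right)^{2} + 293 \left(-296\right) - 296 \cdot 10 \sqrt{2}\right) + \left(\left(-237\right) 16 + 11\right)} = \frac{1}{\left(200 - 86728 - 2960 \sqrt{2}\right) + \left(-3792 + 11\right)} = \frac{1}{\left(-86528 - 2960 \sqrt{2}\right) - 3781} = \frac{1}{-90309 - 2960 \sqrt{2}}$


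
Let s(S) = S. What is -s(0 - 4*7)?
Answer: 28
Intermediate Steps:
-s(0 - 4*7) = -(0 - 4*7) = -(0 - 28) = -1*(-28) = 28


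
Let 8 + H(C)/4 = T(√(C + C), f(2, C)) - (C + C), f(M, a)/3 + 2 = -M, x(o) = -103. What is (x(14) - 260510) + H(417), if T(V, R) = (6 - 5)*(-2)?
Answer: -263989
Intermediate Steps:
f(M, a) = -6 - 3*M (f(M, a) = -6 + 3*(-M) = -6 - 3*M)
T(V, R) = -2 (T(V, R) = 1*(-2) = -2)
H(C) = -40 - 8*C (H(C) = -32 + 4*(-2 - (C + C)) = -32 + 4*(-2 - 2*C) = -32 + (-8 - 8*C) = -40 - 8*C)
(x(14) - 260510) + H(417) = (-103 - 260510) + (-40 - 8*417) = -260613 + (-40 - 3336) = -260613 - 3376 = -263989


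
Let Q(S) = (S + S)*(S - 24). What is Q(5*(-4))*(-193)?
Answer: -339680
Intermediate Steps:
Q(S) = 2*S*(-24 + S) (Q(S) = (2*S)*(-24 + S) = 2*S*(-24 + S))
Q(5*(-4))*(-193) = (2*(5*(-4))*(-24 + 5*(-4)))*(-193) = (2*(-20)*(-24 - 20))*(-193) = (2*(-20)*(-44))*(-193) = 1760*(-193) = -339680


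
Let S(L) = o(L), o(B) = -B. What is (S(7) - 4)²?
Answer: 121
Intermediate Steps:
S(L) = -L
(S(7) - 4)² = (-1*7 - 4)² = (-7 - 4)² = (-11)² = 121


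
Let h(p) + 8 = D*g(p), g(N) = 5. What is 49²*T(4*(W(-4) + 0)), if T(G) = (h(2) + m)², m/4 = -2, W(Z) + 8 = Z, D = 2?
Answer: 86436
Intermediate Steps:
W(Z) = -8 + Z
m = -8 (m = 4*(-2) = -8)
h(p) = 2 (h(p) = -8 + 2*5 = -8 + 10 = 2)
T(G) = 36 (T(G) = (2 - 8)² = (-6)² = 36)
49²*T(4*(W(-4) + 0)) = 49²*36 = 2401*36 = 86436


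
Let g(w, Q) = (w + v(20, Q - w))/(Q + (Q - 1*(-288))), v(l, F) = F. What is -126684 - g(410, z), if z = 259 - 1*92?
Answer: -78797615/622 ≈ -1.2668e+5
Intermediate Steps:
z = 167 (z = 259 - 92 = 167)
g(w, Q) = Q/(288 + 2*Q) (g(w, Q) = (w + (Q - w))/(Q + (Q - 1*(-288))) = Q/(Q + (Q + 288)) = Q/(Q + (288 + Q)) = Q/(288 + 2*Q))
-126684 - g(410, z) = -126684 - 167/(2*(144 + 167)) = -126684 - 167/(2*311) = -126684 - 1*167/622 = -126684 - 167/622 = -78797615/622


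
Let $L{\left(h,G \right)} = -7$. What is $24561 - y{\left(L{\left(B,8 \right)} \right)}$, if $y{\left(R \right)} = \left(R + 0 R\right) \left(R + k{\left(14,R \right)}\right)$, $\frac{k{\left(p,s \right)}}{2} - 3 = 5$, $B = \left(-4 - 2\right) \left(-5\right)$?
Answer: $24624$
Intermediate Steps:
$B = 30$ ($B = \left(-6\right) \left(-5\right) = 30$)
$k{\left(p,s \right)} = 16$ ($k{\left(p,s \right)} = 6 + 2 \cdot 5 = 6 + 10 = 16$)
$y{\left(R \right)} = R \left(16 + R\right)$ ($y{\left(R \right)} = \left(R + 0 R\right) \left(R + 16\right) = \left(R + 0\right) \left(16 + R\right) = R \left(16 + R\right)$)
$24561 - y{\left(L{\left(B,8 \right)} \right)} = 24561 - - 7 \left(16 - 7\right) = 24561 - \left(-7\right) 9 = 24561 - -63 = 24561 + 63 = 24624$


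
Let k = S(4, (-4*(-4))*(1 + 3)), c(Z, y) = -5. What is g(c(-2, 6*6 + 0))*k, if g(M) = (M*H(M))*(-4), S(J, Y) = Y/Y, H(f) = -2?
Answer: -40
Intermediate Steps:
S(J, Y) = 1
g(M) = 8*M (g(M) = (M*(-2))*(-4) = -2*M*(-4) = 8*M)
k = 1
g(c(-2, 6*6 + 0))*k = (8*(-5))*1 = -40*1 = -40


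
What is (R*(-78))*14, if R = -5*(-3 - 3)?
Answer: -32760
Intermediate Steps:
R = 30 (R = -5*(-6) = 30)
(R*(-78))*14 = (30*(-78))*14 = -2340*14 = -32760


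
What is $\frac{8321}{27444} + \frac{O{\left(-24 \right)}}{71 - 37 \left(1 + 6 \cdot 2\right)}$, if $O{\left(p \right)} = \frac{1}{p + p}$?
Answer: $\frac{13648727}{45008160} \approx 0.30325$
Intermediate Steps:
$O{\left(p \right)} = \frac{1}{2 p}$
$\frac{8321}{27444} + \frac{O{\left(-24 \right)}}{71 - 37 \left(1 + 6 \cdot 2\right)} = \frac{8321}{27444} + \frac{\frac{1}{2} \frac{1}{-24}}{71 - 37 \left(1 + 6 \cdot 2\right)} = 8321 \cdot \frac{1}{27444} + \frac{\frac{1}{2} \left(- \frac{1}{24}\right)}{71 - 37 \left(1 + 12\right)} = \frac{8321}{27444} - \frac{1}{48 \left(71 - 481\right)} = \frac{8321}{27444} - \frac{1}{48 \left(-410\right)} = \frac{8321}{27444} - - \frac{1}{19680} = \frac{8321}{27444} + \frac{1}{19680} = \frac{13648727}{45008160}$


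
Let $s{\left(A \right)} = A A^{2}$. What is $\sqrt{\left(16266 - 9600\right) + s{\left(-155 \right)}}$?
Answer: $i \sqrt{3717209} \approx 1928.0 i$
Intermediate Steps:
$s{\left(A \right)} = A^{3}$
$\sqrt{\left(16266 - 9600\right) + s{\left(-155 \right)}} = \sqrt{\left(16266 - 9600\right) + \left(-155\right)^{3}} = \sqrt{6666 - 3723875} = \sqrt{-3717209} = i \sqrt{3717209}$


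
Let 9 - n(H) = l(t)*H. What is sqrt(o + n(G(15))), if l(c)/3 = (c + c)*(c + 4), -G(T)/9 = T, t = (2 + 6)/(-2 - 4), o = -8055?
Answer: 3*I*sqrt(1214) ≈ 104.53*I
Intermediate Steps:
t = -4/3 (t = 8/(-6) = 8*(-1/6) = -4/3 ≈ -1.3333)
G(T) = -9*T
l(c) = 6*c*(4 + c) (l(c) = 3*((c + c)*(c + 4)) = 3*((2*c)*(4 + c)) = 3*(2*c*(4 + c)) = 6*c*(4 + c))
n(H) = 9 + 64*H/3 (n(H) = 9 - 6*(-4/3)*(4 - 4/3)*H = 9 - 6*(-4/3)*(8/3)*H = 9 - (-64)*H/3 = 9 + 64*H/3)
sqrt(o + n(G(15))) = sqrt(-8055 + (9 + 64*(-9*15)/3)) = sqrt(-8055 + (9 + (64/3)*(-135))) = sqrt(-8055 + (9 - 2880)) = sqrt(-8055 - 2871) = sqrt(-10926) = 3*I*sqrt(1214)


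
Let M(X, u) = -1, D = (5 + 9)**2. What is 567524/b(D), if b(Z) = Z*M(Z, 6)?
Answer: -141881/49 ≈ -2895.5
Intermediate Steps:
D = 196 (D = 14**2 = 196)
b(Z) = -Z (b(Z) = Z*(-1) = -Z)
567524/b(D) = 567524/((-1*196)) = 567524/(-196) = 567524*(-1/196) = -141881/49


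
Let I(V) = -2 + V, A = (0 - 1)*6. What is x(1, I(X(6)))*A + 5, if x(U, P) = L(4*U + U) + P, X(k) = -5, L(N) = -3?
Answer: 65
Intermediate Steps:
A = -6 (A = -1*6 = -6)
x(U, P) = -3 + P
x(1, I(X(6)))*A + 5 = (-3 + (-2 - 5))*(-6) + 5 = (-3 - 7)*(-6) + 5 = -10*(-6) + 5 = 60 + 5 = 65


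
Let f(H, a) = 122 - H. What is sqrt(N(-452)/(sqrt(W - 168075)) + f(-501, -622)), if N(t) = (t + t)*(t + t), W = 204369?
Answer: sqrt(205162378407 + 7415009376*sqrt(36294))/18147 ≈ 70.090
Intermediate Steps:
N(t) = 4*t**2 (N(t) = (2*t)*(2*t) = 4*t**2)
sqrt(N(-452)/(sqrt(W - 168075)) + f(-501, -622)) = sqrt((4*(-452)**2)/(sqrt(204369 - 168075)) + (122 - 1*(-501))) = sqrt((4*204304)/(sqrt(36294)) + (122 + 501)) = sqrt(817216*(sqrt(36294)/36294) + 623) = sqrt(408608*sqrt(36294)/18147 + 623) = sqrt(623 + 408608*sqrt(36294)/18147)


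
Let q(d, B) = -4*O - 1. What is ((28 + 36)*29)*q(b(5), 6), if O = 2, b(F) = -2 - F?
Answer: -16704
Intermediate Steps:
q(d, B) = -9 (q(d, B) = -4*2 - 1 = -8 - 1 = -9)
((28 + 36)*29)*q(b(5), 6) = ((28 + 36)*29)*(-9) = (64*29)*(-9) = 1856*(-9) = -16704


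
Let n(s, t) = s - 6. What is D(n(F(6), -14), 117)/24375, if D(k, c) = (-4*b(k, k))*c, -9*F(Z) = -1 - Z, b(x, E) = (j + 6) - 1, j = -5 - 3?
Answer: 36/625 ≈ 0.057600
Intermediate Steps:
j = -8
b(x, E) = -3 (b(x, E) = (-8 + 6) - 1 = -2 - 1 = -3)
F(Z) = ⅑ + Z/9 (F(Z) = -(-1 - Z)/9 = ⅑ + Z/9)
n(s, t) = -6 + s
D(k, c) = 12*c (D(k, c) = (-4*(-3))*c = 12*c)
D(n(F(6), -14), 117)/24375 = (12*117)/24375 = 1404*(1/24375) = 36/625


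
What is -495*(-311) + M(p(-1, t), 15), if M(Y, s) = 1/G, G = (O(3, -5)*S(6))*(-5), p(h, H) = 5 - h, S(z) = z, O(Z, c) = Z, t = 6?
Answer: 13855049/90 ≈ 1.5395e+5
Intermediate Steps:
G = -90 (G = (3*6)*(-5) = 18*(-5) = -90)
M(Y, s) = -1/90 (M(Y, s) = 1/(-90) = -1/90)
-495*(-311) + M(p(-1, t), 15) = -495*(-311) - 1/90 = 153945 - 1/90 = 13855049/90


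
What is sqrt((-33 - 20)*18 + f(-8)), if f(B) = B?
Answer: I*sqrt(962) ≈ 31.016*I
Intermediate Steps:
sqrt((-33 - 20)*18 + f(-8)) = sqrt((-33 - 20)*18 - 8) = sqrt(-53*18 - 8) = sqrt(-954 - 8) = sqrt(-962) = I*sqrt(962)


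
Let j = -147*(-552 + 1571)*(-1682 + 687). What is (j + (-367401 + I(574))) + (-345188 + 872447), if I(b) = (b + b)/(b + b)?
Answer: 149203894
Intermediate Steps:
I(b) = 1 (I(b) = (2*b)/((2*b)) = (2*b)*(1/(2*b)) = 1)
j = 149044035 (j = -149793*(-995) = -147*(-1013905) = 149044035)
(j + (-367401 + I(574))) + (-345188 + 872447) = (149044035 + (-367401 + 1)) + (-345188 + 872447) = (149044035 - 367400) + 527259 = 148676635 + 527259 = 149203894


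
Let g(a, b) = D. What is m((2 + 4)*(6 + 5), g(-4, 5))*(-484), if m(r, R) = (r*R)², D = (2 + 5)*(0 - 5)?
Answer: -2582672400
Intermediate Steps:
D = -35 (D = 7*(-5) = -35)
g(a, b) = -35
m(r, R) = R²*r² (m(r, R) = (R*r)² = R²*r²)
m((2 + 4)*(6 + 5), g(-4, 5))*(-484) = ((-35)²*((2 + 4)*(6 + 5))²)*(-484) = (1225*(6*11)²)*(-484) = (1225*66²)*(-484) = (1225*4356)*(-484) = 5336100*(-484) = -2582672400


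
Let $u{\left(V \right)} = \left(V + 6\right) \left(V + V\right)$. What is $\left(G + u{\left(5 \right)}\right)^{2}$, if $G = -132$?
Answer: $484$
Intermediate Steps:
$u{\left(V \right)} = 2 V \left(6 + V\right)$ ($u{\left(V \right)} = \left(6 + V\right) 2 V = 2 V \left(6 + V\right)$)
$\left(G + u{\left(5 \right)}\right)^{2} = \left(-132 + 2 \cdot 5 \left(6 + 5\right)\right)^{2} = \left(-132 + 2 \cdot 5 \cdot 11\right)^{2} = \left(-132 + 110\right)^{2} = \left(-22\right)^{2} = 484$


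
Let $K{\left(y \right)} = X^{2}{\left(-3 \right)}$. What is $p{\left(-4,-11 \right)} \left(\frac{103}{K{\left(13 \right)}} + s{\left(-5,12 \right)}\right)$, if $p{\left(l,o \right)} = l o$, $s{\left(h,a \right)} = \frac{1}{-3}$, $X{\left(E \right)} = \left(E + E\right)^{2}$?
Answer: $- \frac{3619}{324} \approx -11.17$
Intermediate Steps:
$X{\left(E \right)} = 4 E^{2}$ ($X{\left(E \right)} = \left(2 E\right)^{2} = 4 E^{2}$)
$s{\left(h,a \right)} = - \frac{1}{3}$
$K{\left(y \right)} = 1296$ ($K{\left(y \right)} = \left(4 \left(-3\right)^{2}\right)^{2} = \left(4 \cdot 9\right)^{2} = 36^{2} = 1296$)
$p{\left(-4,-11 \right)} \left(\frac{103}{K{\left(13 \right)}} + s{\left(-5,12 \right)}\right) = \left(-4\right) \left(-11\right) \left(\frac{103}{1296} - \frac{1}{3}\right) = 44 \left(103 \cdot \frac{1}{1296} - \frac{1}{3}\right) = 44 \left(\frac{103}{1296} - \frac{1}{3}\right) = 44 \left(- \frac{329}{1296}\right) = - \frac{3619}{324}$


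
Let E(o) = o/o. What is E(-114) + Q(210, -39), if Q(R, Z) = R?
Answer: 211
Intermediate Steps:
E(o) = 1
E(-114) + Q(210, -39) = 1 + 210 = 211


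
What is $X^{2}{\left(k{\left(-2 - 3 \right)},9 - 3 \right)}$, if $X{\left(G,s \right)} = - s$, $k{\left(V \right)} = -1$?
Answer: $36$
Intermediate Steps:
$X^{2}{\left(k{\left(-2 - 3 \right)},9 - 3 \right)} = \left(- (9 - 3)\right)^{2} = \left(\left(-1\right) 6\right)^{2} = \left(-6\right)^{2} = 36$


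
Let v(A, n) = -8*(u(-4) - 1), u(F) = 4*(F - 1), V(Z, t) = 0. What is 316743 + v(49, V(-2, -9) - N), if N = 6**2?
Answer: 316911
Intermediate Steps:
N = 36
u(F) = -4 + 4*F (u(F) = 4*(-1 + F) = -4 + 4*F)
v(A, n) = 168 (v(A, n) = -8*((-4 + 4*(-4)) - 1) = -8*((-4 - 16) - 1) = -8*(-20 - 1) = -8*(-21) = 168)
316743 + v(49, V(-2, -9) - N) = 316743 + 168 = 316911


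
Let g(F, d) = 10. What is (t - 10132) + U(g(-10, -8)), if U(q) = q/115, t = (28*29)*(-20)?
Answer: -606554/23 ≈ -26372.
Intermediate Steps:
t = -16240 (t = 812*(-20) = -16240)
U(q) = q/115 (U(q) = q*(1/115) = q/115)
(t - 10132) + U(g(-10, -8)) = (-16240 - 10132) + (1/115)*10 = -26372 + 2/23 = -606554/23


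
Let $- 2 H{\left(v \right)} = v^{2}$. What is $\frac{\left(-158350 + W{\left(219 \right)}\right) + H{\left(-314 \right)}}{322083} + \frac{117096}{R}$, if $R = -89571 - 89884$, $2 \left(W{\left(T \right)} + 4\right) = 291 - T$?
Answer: $- \frac{74972360248}{57799404765} \approx -1.2971$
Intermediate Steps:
$W{\left(T \right)} = \frac{283}{2} - \frac{T}{2}$ ($W{\left(T \right)} = -4 + \frac{291 - T}{2} = -4 - \left(- \frac{291}{2} + \frac{T}{2}\right) = \frac{283}{2} - \frac{T}{2}$)
$R = -179455$ ($R = -89571 - 89884 = -179455$)
$H{\left(v \right)} = - \frac{v^{2}}{2}$
$\frac{\left(-158350 + W{\left(219 \right)}\right) + H{\left(-314 \right)}}{322083} + \frac{117096}{R} = \frac{\left(-158350 + \left(\frac{283}{2} - \frac{219}{2}\right)\right) - \frac{\left(-314\right)^{2}}{2}}{322083} + \frac{117096}{-179455} = \left(\left(-158350 + \left(\frac{283}{2} - \frac{219}{2}\right)\right) - 49298\right) \frac{1}{322083} + 117096 \left(- \frac{1}{179455}\right) = \left(\left(-158350 + 32\right) - 49298\right) \frac{1}{322083} - \frac{117096}{179455} = \left(-158318 - 49298\right) \frac{1}{322083} - \frac{117096}{179455} = \left(-207616\right) \frac{1}{322083} - \frac{117096}{179455} = - \frac{207616}{322083} - \frac{117096}{179455} = - \frac{74972360248}{57799404765}$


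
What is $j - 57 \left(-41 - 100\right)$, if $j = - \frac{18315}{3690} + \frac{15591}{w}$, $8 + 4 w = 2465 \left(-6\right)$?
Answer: $\frac{4870624249}{606718} \approx 8027.8$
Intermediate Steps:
$w = - \frac{7399}{2}$ ($w = -2 + \frac{2465 \left(-6\right)}{4} = -2 + \frac{1}{4} \left(-14790\right) = -2 - \frac{7395}{2} = - \frac{7399}{2} \approx -3699.5$)
$j = - \frac{5568317}{606718}$ ($j = - \frac{18315}{3690} + \frac{15591}{- \frac{7399}{2}} = \left(-18315\right) \frac{1}{3690} + 15591 \left(- \frac{2}{7399}\right) = - \frac{407}{82} - \frac{31182}{7399} = - \frac{5568317}{606718} \approx -9.1778$)
$j - 57 \left(-41 - 100\right) = - \frac{5568317}{606718} - 57 \left(-41 - 100\right) = - \frac{5568317}{606718} - 57 \left(-141\right) = - \frac{5568317}{606718} - -8037 = - \frac{5568317}{606718} + 8037 = \frac{4870624249}{606718}$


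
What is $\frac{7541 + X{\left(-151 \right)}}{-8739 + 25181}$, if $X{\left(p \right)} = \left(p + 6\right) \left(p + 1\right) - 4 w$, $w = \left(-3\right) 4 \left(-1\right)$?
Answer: $\frac{29243}{16442} \approx 1.7786$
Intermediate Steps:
$w = 12$ ($w = \left(-12\right) \left(-1\right) = 12$)
$X{\left(p \right)} = -48 + \left(1 + p\right) \left(6 + p\right)$ ($X{\left(p \right)} = \left(p + 6\right) \left(p + 1\right) - 48 = \left(6 + p\right) \left(1 + p\right) - 48 = \left(1 + p\right) \left(6 + p\right) - 48 = -48 + \left(1 + p\right) \left(6 + p\right)$)
$\frac{7541 + X{\left(-151 \right)}}{-8739 + 25181} = \frac{7541 + \left(-42 + \left(-151\right)^{2} + 7 \left(-151\right)\right)}{-8739 + 25181} = \frac{7541 - -21702}{16442} = \left(7541 + 21702\right) \frac{1}{16442} = 29243 \cdot \frac{1}{16442} = \frac{29243}{16442}$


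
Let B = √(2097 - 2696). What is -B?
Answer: -I*√599 ≈ -24.474*I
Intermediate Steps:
B = I*√599 (B = √(-599) = I*√599 ≈ 24.474*I)
-B = -I*√599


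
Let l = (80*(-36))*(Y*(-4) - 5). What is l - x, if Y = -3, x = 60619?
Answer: -80779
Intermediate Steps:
l = -20160 (l = (80*(-36))*(-3*(-4) - 5) = -2880*(12 - 5) = -2880*7 = -20160)
l - x = -20160 - 1*60619 = -20160 - 60619 = -80779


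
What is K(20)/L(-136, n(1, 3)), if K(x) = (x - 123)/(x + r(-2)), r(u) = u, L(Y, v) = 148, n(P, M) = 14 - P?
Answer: -103/2664 ≈ -0.038664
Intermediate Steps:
K(x) = (-123 + x)/(-2 + x) (K(x) = (x - 123)/(x - 2) = (-123 + x)/(-2 + x))
K(20)/L(-136, n(1, 3)) = ((-123 + 20)/(-2 + 20))/148 = (-103/18)*(1/148) = ((1/18)*(-103))*(1/148) = -103/18*1/148 = -103/2664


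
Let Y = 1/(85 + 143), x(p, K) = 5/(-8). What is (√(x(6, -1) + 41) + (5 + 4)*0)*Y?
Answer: √646/912 ≈ 0.027869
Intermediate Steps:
x(p, K) = -5/8 (x(p, K) = 5*(-⅛) = -5/8)
Y = 1/228 ≈ 0.0043860
(√(x(6, -1) + 41) + (5 + 4)*0)*Y = (√(-5/8 + 41) + (5 + 4)*0)*(1/228) = (√(323/8) + 9*0)*(1/228) = (√646/4 + 0)*(1/228) = (√646/4)*(1/228) = √646/912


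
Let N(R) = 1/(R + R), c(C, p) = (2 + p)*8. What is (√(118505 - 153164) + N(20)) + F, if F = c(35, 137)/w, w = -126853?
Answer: 82373/5074120 + 3*I*√3851 ≈ 0.016234 + 186.17*I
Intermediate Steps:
c(C, p) = 16 + 8*p
N(R) = 1/(2*R)
F = -1112/126853 (F = (16 + 8*137)/(-126853) = (16 + 1096)*(-1/126853) = 1112*(-1/126853) = -1112/126853 ≈ -0.0087661)
(√(118505 - 153164) + N(20)) + F = (√(118505 - 153164) + (½)/20) - 1112/126853 = (√(-34659) + (½)*(1/20)) - 1112/126853 = (3*I*√3851 + 1/40) - 1112/126853 = (1/40 + 3*I*√3851) - 1112/126853 = 82373/5074120 + 3*I*√3851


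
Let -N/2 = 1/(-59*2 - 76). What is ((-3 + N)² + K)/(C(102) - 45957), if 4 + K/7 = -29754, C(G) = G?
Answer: 217763006/47938855 ≈ 4.5425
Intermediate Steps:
N = 1/97 (N = -2/(-59*2 - 76) = -2/(-118 - 76) = -2/(-194) = -2*(-1/194) = 1/97 ≈ 0.010309)
K = -208306 (K = -28 + 7*(-29754) = -28 - 208278 = -208306)
((-3 + N)² + K)/(C(102) - 45957) = ((-3 + 1/97)² - 208306)/(102 - 45957) = ((-290/97)² - 208306)/(-45855) = (84100/9409 - 208306)*(-1/45855) = -1959867054/9409*(-1/45855) = 217763006/47938855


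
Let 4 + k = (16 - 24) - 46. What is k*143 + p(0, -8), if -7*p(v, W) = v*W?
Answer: -8294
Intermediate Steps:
p(v, W) = -W*v/7 (p(v, W) = -v*W/7 = -W*v/7)
k = -58 (k = -4 + ((16 - 24) - 46) = -4 + (-8 - 46) = -4 - 54 = -58)
k*143 + p(0, -8) = -58*143 - 1/7*(-8)*0 = -8294 + 0 = -8294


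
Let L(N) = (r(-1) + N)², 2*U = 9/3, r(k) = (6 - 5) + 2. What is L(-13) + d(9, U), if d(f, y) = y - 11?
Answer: 181/2 ≈ 90.500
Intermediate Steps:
r(k) = 3 (r(k) = 1 + 2 = 3)
U = 3/2 (U = (9/3)/2 = (9*(⅓))/2 = (½)*3 = 3/2 ≈ 1.5000)
d(f, y) = -11 + y
L(N) = (3 + N)²
L(-13) + d(9, U) = (3 - 13)² + (-11 + 3/2) = (-10)² - 19/2 = 100 - 19/2 = 181/2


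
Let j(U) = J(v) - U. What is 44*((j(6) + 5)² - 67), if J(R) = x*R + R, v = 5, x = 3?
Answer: 12936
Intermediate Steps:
J(R) = 4*R (J(R) = 3*R + R = 4*R)
j(U) = 20 - U (j(U) = 4*5 - U = 20 - U)
44*((j(6) + 5)² - 67) = 44*(((20 - 1*6) + 5)² - 67) = 44*(((20 - 6) + 5)² - 67) = 44*((14 + 5)² - 67) = 44*(19² - 67) = 44*(361 - 67) = 44*294 = 12936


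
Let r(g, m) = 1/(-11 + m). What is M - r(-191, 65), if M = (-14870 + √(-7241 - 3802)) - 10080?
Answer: -1347301/54 + 3*I*√1227 ≈ -24950.0 + 105.09*I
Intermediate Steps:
M = -24950 + 3*I*√1227 (M = (-14870 + √(-11043)) - 10080 = (-14870 + 3*I*√1227) - 10080 = -24950 + 3*I*√1227 ≈ -24950.0 + 105.09*I)
M - r(-191, 65) = (-24950 + 3*I*√1227) - 1/(-11 + 65) = (-24950 + 3*I*√1227) - 1/54 = -1347301/54 + 3*I*√1227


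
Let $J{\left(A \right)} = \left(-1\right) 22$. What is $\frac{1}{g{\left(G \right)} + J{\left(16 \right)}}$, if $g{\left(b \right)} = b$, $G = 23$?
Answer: $1$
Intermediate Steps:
$J{\left(A \right)} = -22$
$\frac{1}{g{\left(G \right)} + J{\left(16 \right)}} = \frac{1}{23 - 22} = 1^{-1} = 1$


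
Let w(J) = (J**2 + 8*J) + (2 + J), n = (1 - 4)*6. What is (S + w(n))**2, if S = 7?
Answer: 29241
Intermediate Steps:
n = -18 (n = -3*6 = -18)
w(J) = 2 + J**2 + 9*J
(S + w(n))**2 = (7 + (2 + (-18)**2 + 9*(-18)))**2 = (7 + (2 + 324 - 162))**2 = (7 + 164)**2 = 171**2 = 29241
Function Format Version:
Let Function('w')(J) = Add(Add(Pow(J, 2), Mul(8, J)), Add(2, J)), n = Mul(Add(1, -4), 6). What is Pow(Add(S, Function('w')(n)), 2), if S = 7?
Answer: 29241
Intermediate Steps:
n = -18 (n = Mul(-3, 6) = -18)
Function('w')(J) = Add(2, Pow(J, 2), Mul(9, J))
Pow(Add(S, Function('w')(n)), 2) = Pow(Add(7, Add(2, Pow(-18, 2), Mul(9, -18))), 2) = Pow(Add(7, Add(2, 324, -162)), 2) = Pow(Add(7, 164), 2) = Pow(171, 2) = 29241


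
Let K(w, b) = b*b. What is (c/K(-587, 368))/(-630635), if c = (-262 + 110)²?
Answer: -361/1334423660 ≈ -2.7053e-7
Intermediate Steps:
c = 23104 (c = (-152)² = 23104)
K(w, b) = b²
(c/K(-587, 368))/(-630635) = (23104/(368²))/(-630635) = (23104/135424)*(-1/630635) = (23104*(1/135424))*(-1/630635) = (361/2116)*(-1/630635) = -361/1334423660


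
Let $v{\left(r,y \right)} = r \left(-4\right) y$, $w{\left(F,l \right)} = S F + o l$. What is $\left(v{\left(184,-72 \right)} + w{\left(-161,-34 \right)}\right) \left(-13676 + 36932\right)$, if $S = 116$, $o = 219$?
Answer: $624888720$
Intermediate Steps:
$w{\left(F,l \right)} = 116 F + 219 l$
$v{\left(r,y \right)} = - 4 r y$
$\left(v{\left(184,-72 \right)} + w{\left(-161,-34 \right)}\right) \left(-13676 + 36932\right) = \left(\left(-4\right) 184 \left(-72\right) + \left(116 \left(-161\right) + 219 \left(-34\right)\right)\right) \left(-13676 + 36932\right) = \left(52992 - 26122\right) 23256 = 26870 \cdot 23256 = 624888720$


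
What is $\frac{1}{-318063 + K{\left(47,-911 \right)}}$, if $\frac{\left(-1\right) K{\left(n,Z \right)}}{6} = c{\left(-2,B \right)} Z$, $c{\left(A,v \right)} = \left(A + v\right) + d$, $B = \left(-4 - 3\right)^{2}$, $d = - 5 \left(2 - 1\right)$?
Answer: $- \frac{1}{88491} \approx -1.1301 \cdot 10^{-5}$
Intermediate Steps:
$d = -5$ ($d = \left(-5\right) 1 = -5$)
$B = 49$ ($B = \left(-7\right)^{2} = 49$)
$c{\left(A,v \right)} = -5 + A + v$ ($c{\left(A,v \right)} = \left(A + v\right) - 5 = -5 + A + v$)
$K{\left(n,Z \right)} = - 252 Z$ ($K{\left(n,Z \right)} = - 6 \left(-5 - 2 + 49\right) Z = - 6 \cdot 42 Z = - 252 Z$)
$\frac{1}{-318063 + K{\left(47,-911 \right)}} = \frac{1}{-318063 - -229572} = \frac{1}{-318063 + 229572} = \frac{1}{-88491} = - \frac{1}{88491}$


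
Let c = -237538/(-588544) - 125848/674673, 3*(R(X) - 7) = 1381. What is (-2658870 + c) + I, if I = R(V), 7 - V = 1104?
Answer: -27778538887808965/10449335424 ≈ -2.6584e+6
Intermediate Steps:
V = -1097 (V = 7 - 1*1104 = 7 - 1104 = -1097)
R(X) = 1402/3 (R(X) = 7 + (⅓)*1381 = 7 + 1381/3 = 1402/3)
I = 1402/3 ≈ 467.33
c = 2268247099/10449335424 (c = -237538*(-1/588544) - 125848*1/674673 = 6251/15488 - 125848/674673 = 2268247099/10449335424 ≈ 0.21707)
(-2658870 + c) + I = (-2658870 + 2268247099/10449335424) + 1402/3 = -27783422210563781/10449335424 + 1402/3 = -27778538887808965/10449335424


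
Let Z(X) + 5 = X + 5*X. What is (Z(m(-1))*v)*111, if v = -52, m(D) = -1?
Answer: 63492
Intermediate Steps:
Z(X) = -5 + 6*X (Z(X) = -5 + (X + 5*X) = -5 + 6*X)
(Z(m(-1))*v)*111 = ((-5 + 6*(-1))*(-52))*111 = ((-5 - 6)*(-52))*111 = -11*(-52)*111 = 572*111 = 63492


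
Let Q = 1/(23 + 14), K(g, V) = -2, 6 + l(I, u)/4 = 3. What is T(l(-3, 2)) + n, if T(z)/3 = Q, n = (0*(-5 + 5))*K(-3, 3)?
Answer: 3/37 ≈ 0.081081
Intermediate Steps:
l(I, u) = -12 (l(I, u) = -24 + 4*3 = -24 + 12 = -12)
Q = 1/37 ≈ 0.027027
n = 0 (n = (0*(-5 + 5))*(-2) = (0*0)*(-2) = 0*(-2) = 0)
T(z) = 3/37 (T(z) = 3*(1/37) = 3/37)
T(l(-3, 2)) + n = 3/37 + 0 = 3/37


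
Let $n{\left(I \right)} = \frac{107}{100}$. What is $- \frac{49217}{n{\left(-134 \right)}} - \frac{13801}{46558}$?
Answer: $- \frac{229145985307}{4981706} \approx -45998.0$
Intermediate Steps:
$n{\left(I \right)} = \frac{107}{100}$ ($n{\left(I \right)} = 107 \cdot \frac{1}{100} = \frac{107}{100}$)
$- \frac{49217}{n{\left(-134 \right)}} - \frac{13801}{46558} = - \frac{49217}{\frac{107}{100}} - \frac{13801}{46558} = \left(-49217\right) \frac{100}{107} - \frac{13801}{46558} = - \frac{4921700}{107} - \frac{13801}{46558} = - \frac{229145985307}{4981706}$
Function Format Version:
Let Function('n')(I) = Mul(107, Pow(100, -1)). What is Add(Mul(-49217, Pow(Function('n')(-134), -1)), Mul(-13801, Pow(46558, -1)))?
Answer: Rational(-229145985307, 4981706) ≈ -45998.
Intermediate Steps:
Function('n')(I) = Rational(107, 100) (Function('n')(I) = Mul(107, Rational(1, 100)) = Rational(107, 100))
Add(Mul(-49217, Pow(Function('n')(-134), -1)), Mul(-13801, Pow(46558, -1))) = Add(Mul(-49217, Pow(Rational(107, 100), -1)), Mul(-13801, Pow(46558, -1))) = Add(Mul(-49217, Rational(100, 107)), Mul(-13801, Rational(1, 46558))) = Add(Rational(-4921700, 107), Rational(-13801, 46558)) = Rational(-229145985307, 4981706)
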